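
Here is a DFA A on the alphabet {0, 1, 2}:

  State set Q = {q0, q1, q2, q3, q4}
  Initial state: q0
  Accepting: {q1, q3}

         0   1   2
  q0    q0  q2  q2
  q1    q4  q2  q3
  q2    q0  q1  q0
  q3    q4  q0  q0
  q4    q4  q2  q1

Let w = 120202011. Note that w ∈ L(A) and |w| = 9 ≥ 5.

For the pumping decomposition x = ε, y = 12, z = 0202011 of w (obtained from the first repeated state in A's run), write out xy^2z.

12120202011

xy^2z = ε·12·12·0202011 = 12120202011.
Reading y = 12 takes A from q0 back to q0, so after x·y·y the machine is still in q0, and z then leads to the accepting state q1. Hence 12120202011 ∈ L(A).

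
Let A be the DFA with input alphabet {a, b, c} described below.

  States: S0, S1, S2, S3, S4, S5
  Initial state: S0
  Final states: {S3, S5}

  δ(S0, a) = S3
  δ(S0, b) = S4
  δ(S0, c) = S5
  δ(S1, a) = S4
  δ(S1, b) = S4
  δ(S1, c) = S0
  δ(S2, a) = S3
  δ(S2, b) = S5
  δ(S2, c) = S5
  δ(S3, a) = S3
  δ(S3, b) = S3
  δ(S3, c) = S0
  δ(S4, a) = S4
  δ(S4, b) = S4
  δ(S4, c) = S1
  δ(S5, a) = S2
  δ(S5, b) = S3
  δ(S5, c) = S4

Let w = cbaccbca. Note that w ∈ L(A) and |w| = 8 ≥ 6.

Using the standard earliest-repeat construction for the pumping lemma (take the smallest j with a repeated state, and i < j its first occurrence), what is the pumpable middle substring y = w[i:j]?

State sequence: S0 -c-> S5 -b-> S3 -a-> S3 -c-> S0 -c-> S5 -b-> S3 -c-> S0 -a-> S3
First repeat at step 3: S3 was already visited.

So i = 2, j = 3, giving x = w[0:2] = cb, y = w[2:3] = a, z = w[3:8] = ccbca.
Check: |xy| = 3 ≤ 6 and |y| = 1 ≥ 1. Reading y takes A from S3 back to S3, so every xyⁱz is accepted.
With |Q| = 6, pigeonhole forces a state repeat no later than step 6; the substring read between the first and second visits to that state can be pumped.

a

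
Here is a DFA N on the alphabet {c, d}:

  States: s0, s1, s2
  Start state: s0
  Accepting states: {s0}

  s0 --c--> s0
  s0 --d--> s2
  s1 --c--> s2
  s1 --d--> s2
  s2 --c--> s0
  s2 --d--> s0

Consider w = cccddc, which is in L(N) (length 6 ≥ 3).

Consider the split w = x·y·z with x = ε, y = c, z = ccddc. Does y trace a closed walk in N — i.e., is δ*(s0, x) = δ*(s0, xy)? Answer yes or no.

State sequence: s0 -c-> s0

After x (step 0): s0. After xy (step 1): s0.
They match, so y = c drives N around a cycle from s0 back to itself; pumping y any number of times keeps N in s0 before reading z, and xyⁱz ∈ L(N) for every i ≥ 0.

yes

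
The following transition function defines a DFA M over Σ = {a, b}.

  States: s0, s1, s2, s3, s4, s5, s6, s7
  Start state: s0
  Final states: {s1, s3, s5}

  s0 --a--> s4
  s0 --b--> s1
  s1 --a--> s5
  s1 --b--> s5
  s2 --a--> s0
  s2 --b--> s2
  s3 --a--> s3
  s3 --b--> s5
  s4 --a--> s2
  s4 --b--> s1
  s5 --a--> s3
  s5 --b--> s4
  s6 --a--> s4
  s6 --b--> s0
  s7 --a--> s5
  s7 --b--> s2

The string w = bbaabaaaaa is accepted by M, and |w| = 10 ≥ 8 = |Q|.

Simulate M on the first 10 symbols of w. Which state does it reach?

s3

Run of M on the first 10 characters of w = b b a a b a a a a a:
  step 0: s0  (start)
  step 1: s1  (read b: s0→s1)
  step 2: s5  (read b: s1→s5)
  step 3: s3  (read a: s5→s3)
  step 4: s3  (read a: s3→s3)
  step 5: s5  (read b: s3→s5)
  step 6: s3  (read a: s5→s3)
  step 7: s3  (read a: s3→s3)
  step 8: s3  (read a: s3→s3)
  step 9: s3  (read a: s3→s3)
  step 10: s3  (read a: s3→s3)

After reading 10 characters, M is in state s3.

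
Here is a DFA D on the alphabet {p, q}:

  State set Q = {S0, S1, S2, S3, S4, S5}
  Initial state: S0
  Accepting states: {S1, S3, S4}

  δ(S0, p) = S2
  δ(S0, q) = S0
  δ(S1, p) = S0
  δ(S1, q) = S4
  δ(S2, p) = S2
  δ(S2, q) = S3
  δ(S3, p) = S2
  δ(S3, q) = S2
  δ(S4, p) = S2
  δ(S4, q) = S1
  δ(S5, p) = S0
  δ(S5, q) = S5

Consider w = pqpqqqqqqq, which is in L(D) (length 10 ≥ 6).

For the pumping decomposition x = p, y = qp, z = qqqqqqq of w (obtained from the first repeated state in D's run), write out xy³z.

pqpqpqpqqqqqqq

xy^3z = p·qp·qp·qp·qqqqqqq = pqpqpqpqqqqqqq.
Reading y = qp takes D from S2 back to S2, so after x·y·y·y the machine is still in S2, and z then leads to the accepting state S3. Hence pqpqpqpqqqqqqq ∈ L(D).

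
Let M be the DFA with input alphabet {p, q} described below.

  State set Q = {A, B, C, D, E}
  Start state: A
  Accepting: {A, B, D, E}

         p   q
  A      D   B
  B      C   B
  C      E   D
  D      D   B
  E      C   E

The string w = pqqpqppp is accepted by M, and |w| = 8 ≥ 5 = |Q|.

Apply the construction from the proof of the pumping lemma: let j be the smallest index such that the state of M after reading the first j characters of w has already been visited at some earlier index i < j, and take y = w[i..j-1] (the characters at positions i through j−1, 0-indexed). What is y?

q

State sequence: A -p-> D -q-> B -q-> B -p-> C -q-> D -p-> D -p-> D -p-> D
First repeat at step 3: B was already visited.

So i = 2, j = 3, giving x = w[0:2] = pq, y = w[2:3] = q, z = w[3:8] = pqppp.
Check: |xy| = 3 ≤ 5 and |y| = 1 ≥ 1. Reading y takes M from B back to B, so every xyⁱz is accepted.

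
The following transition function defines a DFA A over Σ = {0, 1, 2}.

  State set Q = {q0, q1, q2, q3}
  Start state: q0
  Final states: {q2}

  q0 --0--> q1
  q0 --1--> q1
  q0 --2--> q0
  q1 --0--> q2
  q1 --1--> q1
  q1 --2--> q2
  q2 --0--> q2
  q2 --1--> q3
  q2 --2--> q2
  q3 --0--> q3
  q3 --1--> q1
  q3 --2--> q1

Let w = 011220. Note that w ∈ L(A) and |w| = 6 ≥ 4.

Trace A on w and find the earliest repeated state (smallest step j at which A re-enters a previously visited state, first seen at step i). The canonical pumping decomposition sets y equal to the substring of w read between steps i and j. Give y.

1

Run of A on w = 0 1 1 2 2 0:
  step 0: q0  (start)
  step 1: q1  (read 0: q0→q1)
  step 2: q1  (read 1: q1→q1)   ← first repeat (q1 seen earlier)
  step 3: q1  (read 1: q1→q1)
  step 4: q2  (read 2: q1→q2)
  step 5: q2  (read 2: q2→q2)
  step 6: q2  (read 0: q2→q2)

So i = 1, j = 2, giving x = w[0:1] = 0, y = w[1:2] = 1, z = w[2:6] = 1220.
Check: |xy| = 2 ≤ 4 and |y| = 1 ≥ 1. Reading y takes A from q1 back to q1, so every xyⁱz is accepted.
The DFA has 4 states, so the proof of the pumping lemma guarantees a repeated state among the first 4+1 visited; the segment between the two visits is the pumpable y.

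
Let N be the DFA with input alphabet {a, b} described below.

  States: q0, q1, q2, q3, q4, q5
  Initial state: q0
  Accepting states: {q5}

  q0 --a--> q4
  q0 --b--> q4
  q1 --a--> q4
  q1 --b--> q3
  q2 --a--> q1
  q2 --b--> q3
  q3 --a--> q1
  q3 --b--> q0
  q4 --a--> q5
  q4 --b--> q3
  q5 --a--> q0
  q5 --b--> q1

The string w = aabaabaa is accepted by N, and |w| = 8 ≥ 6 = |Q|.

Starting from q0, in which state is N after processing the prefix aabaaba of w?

q4

State sequence: q0 -a-> q4 -a-> q5 -b-> q1 -a-> q4 -a-> q5 -b-> q1 -a-> q4

After reading 7 characters, N is in state q4.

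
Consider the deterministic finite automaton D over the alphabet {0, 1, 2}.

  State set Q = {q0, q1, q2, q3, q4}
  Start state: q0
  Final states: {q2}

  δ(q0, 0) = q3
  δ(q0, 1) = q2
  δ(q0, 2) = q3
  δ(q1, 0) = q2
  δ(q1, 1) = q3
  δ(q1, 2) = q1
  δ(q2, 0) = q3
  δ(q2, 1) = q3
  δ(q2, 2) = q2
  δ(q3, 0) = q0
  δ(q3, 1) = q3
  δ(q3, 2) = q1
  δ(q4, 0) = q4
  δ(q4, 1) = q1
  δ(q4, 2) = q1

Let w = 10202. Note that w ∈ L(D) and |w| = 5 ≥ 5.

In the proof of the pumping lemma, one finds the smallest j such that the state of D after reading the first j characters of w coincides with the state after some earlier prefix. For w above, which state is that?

q2

State sequence: q0 -1-> q2 -0-> q3 -2-> q1 -0-> q2 -2-> q2
First repeat at step 4: q2 was already visited.

The earliest repeat is at step j = 4: D is in q2, which it already visited at step i = 1.
With |Q| = 5, pigeonhole forces a state repeat no later than step 5; the substring read between the first and second visits to that state can be pumped.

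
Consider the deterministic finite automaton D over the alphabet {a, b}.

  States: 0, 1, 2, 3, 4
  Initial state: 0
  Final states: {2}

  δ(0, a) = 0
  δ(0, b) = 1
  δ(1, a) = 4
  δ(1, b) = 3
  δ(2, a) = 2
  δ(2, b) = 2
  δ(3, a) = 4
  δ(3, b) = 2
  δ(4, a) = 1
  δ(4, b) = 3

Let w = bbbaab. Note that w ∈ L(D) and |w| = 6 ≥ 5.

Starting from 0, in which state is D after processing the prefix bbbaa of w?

2

State sequence: 0 -b-> 1 -b-> 3 -b-> 2 -a-> 2 -a-> 2

After reading 5 characters, D is in state 2.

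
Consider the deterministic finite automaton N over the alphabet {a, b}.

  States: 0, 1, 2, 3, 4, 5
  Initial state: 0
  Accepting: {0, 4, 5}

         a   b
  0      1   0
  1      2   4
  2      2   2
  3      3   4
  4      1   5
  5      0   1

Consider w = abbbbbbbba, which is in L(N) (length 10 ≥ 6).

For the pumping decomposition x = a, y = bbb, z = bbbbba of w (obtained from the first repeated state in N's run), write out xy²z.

abbbbbbbbbbba

xy^2z = a·bbb·bbb·bbbbba = abbbbbbbbbbba.
Reading y = bbb takes N from 1 back to 1, so after x·y·y the machine is still in 1, and z then leads to the accepting state 0. Hence abbbbbbbbbbba ∈ L(N).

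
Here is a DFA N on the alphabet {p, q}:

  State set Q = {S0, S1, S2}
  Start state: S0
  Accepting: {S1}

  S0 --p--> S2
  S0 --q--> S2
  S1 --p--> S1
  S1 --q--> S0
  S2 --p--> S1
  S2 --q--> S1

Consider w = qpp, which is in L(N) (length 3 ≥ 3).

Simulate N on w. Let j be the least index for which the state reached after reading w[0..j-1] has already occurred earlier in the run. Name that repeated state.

S1

Run of N on w = q p p:
  step 0: S0  (start)
  step 1: S2  (read q: S0→S2)
  step 2: S1  (read p: S2→S1)
  step 3: S1  (read p: S1→S1)   ← first repeat (S1 seen earlier)

The earliest repeat is at step j = 3: N is in S1, which it already visited at step i = 2.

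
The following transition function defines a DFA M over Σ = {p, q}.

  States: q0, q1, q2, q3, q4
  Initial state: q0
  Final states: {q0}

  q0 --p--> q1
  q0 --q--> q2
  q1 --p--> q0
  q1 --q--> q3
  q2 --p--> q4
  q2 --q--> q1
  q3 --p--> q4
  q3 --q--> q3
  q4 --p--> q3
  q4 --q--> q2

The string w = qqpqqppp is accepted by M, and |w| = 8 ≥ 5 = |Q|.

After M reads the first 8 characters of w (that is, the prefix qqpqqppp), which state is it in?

State sequence: q0 -q-> q2 -q-> q1 -p-> q0 -q-> q2 -q-> q1 -p-> q0 -p-> q1 -p-> q0

After reading 8 characters, M is in state q0.

q0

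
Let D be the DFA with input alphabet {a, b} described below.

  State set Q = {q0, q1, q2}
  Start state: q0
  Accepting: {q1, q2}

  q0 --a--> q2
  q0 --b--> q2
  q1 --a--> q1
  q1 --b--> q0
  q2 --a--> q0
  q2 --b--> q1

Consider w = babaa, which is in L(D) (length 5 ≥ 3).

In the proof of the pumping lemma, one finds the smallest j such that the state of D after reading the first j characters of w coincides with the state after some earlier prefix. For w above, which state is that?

State sequence: q0 -b-> q2 -a-> q0 -b-> q2 -a-> q0 -a-> q2
First repeat at step 2: q0 was already visited.

The earliest repeat is at step j = 2: D is in q0, which it already visited at step i = 0.
Pumping length from the standard proof: p = 3 (the number of states). The repeated state found above gives |xy| = j ≤ 3 and |y| = j − i ≥ 1.

q0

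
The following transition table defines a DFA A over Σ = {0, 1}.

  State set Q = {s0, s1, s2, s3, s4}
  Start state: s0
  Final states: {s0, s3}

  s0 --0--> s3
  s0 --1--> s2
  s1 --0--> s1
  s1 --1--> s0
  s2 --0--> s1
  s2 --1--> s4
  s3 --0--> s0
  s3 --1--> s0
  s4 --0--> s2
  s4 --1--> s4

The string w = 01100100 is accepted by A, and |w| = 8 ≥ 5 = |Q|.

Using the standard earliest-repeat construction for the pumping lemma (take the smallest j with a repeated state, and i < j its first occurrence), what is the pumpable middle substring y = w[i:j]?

01

Run of A on w = 0 1 1 0 0 1 0 0:
  step 0: s0  (start)
  step 1: s3  (read 0: s0→s3)
  step 2: s0  (read 1: s3→s0)   ← first repeat (s0 seen earlier)
  step 3: s2  (read 1: s0→s2)
  step 4: s1  (read 0: s2→s1)
  step 5: s1  (read 0: s1→s1)
  step 6: s0  (read 1: s1→s0)
  step 7: s3  (read 0: s0→s3)
  step 8: s0  (read 0: s3→s0)

So i = 0, j = 2, giving x = w[0:0] = ε, y = w[0:2] = 01, z = w[2:8] = 100100.
Check: |xy| = 2 ≤ 5 and |y| = 2 ≥ 1. Reading y takes A from s0 back to s0, so every xyⁱz is accepted.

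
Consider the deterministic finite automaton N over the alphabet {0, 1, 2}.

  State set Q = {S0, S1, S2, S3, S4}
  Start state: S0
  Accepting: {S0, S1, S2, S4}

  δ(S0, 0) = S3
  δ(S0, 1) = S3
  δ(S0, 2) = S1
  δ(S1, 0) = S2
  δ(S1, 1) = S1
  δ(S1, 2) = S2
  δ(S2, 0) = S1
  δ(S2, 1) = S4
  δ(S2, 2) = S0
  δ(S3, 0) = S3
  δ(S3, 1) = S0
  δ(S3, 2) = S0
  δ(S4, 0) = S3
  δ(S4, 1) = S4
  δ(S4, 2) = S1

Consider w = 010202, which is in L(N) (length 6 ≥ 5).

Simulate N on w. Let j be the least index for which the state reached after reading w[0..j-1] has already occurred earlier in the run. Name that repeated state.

State sequence: S0 -0-> S3 -1-> S0 -0-> S3 -2-> S0 -0-> S3 -2-> S0
First repeat at step 2: S0 was already visited.

The earliest repeat is at step j = 2: N is in S0, which it already visited at step i = 0.
The DFA has 5 states, so the proof of the pumping lemma guarantees a repeated state among the first 5+1 visited; the segment between the two visits is the pumpable y.

S0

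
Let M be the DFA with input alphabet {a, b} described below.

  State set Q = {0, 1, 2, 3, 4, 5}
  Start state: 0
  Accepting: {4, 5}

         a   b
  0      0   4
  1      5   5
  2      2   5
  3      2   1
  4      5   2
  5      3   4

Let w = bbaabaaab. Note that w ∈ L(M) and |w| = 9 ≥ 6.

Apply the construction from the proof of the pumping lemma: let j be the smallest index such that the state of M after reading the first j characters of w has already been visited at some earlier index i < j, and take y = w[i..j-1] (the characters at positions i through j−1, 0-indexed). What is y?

a

State sequence: 0 -b-> 4 -b-> 2 -a-> 2 -a-> 2 -b-> 5 -a-> 3 -a-> 2 -a-> 2 -b-> 5
First repeat at step 3: 2 was already visited.

So i = 2, j = 3, giving x = w[0:2] = bb, y = w[2:3] = a, z = w[3:9] = abaaab.
Check: |xy| = 3 ≤ 6 and |y| = 1 ≥ 1. Reading y takes M from 2 back to 2, so every xyⁱz is accepted.
Pumping length from the standard proof: p = 6 (the number of states). The repeated state found above gives |xy| = j ≤ 6 and |y| = j − i ≥ 1.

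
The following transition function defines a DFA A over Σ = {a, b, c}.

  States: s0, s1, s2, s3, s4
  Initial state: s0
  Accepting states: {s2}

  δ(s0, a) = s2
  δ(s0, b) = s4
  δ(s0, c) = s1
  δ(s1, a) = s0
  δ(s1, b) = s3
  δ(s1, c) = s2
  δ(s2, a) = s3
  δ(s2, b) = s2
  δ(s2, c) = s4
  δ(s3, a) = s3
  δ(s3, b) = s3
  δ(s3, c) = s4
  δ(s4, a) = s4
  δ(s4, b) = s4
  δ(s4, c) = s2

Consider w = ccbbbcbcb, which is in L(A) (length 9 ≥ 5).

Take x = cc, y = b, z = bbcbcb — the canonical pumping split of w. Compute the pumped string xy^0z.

ccbbcbcb

xy⁰z = xz = cc·bbcbcb = ccbbcbcb.
Reading y = b takes A from s2 back to s2, so after x the machine is still in s2, and z then leads to the accepting state s2. Hence ccbbcbcb ∈ L(A).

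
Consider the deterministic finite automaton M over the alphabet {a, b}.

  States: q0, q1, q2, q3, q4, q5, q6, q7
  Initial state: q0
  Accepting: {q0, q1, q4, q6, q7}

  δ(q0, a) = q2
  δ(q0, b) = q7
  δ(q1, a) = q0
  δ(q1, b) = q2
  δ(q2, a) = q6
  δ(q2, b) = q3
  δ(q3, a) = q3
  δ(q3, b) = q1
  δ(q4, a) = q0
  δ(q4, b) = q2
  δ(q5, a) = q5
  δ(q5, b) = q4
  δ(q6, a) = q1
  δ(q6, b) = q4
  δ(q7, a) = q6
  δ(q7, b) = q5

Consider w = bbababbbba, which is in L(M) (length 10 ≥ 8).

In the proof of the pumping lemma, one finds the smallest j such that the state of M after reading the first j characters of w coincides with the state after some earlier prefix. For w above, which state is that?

q5

Run of M on w = b b a b a b b b b a:
  step 0: q0  (start)
  step 1: q7  (read b: q0→q7)
  step 2: q5  (read b: q7→q5)
  step 3: q5  (read a: q5→q5)   ← first repeat (q5 seen earlier)
  step 4: q4  (read b: q5→q4)
  step 5: q0  (read a: q4→q0)
  step 6: q7  (read b: q0→q7)
  step 7: q5  (read b: q7→q5)
  step 8: q4  (read b: q5→q4)
  step 9: q2  (read b: q4→q2)
  step 10: q6  (read a: q2→q6)

The earliest repeat is at step j = 3: M is in q5, which it already visited at step i = 2.
Pumping length from the standard proof: p = 8 (the number of states). The repeated state found above gives |xy| = j ≤ 8 and |y| = j − i ≥ 1.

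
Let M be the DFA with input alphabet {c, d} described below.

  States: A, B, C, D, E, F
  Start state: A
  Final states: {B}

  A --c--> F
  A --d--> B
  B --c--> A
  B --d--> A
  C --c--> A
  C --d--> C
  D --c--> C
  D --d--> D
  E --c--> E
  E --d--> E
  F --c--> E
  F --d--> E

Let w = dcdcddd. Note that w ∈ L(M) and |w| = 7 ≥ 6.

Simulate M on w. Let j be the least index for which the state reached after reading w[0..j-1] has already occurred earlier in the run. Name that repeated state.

Run of M on w = d c d c d d d:
  step 0: A  (start)
  step 1: B  (read d: A→B)
  step 2: A  (read c: B→A)   ← first repeat (A seen earlier)
  step 3: B  (read d: A→B)
  step 4: A  (read c: B→A)
  step 5: B  (read d: A→B)
  step 6: A  (read d: B→A)
  step 7: B  (read d: A→B)

The earliest repeat is at step j = 2: M is in A, which it already visited at step i = 0.
The DFA has 6 states, so the proof of the pumping lemma guarantees a repeated state among the first 6+1 visited; the segment between the two visits is the pumpable y.

A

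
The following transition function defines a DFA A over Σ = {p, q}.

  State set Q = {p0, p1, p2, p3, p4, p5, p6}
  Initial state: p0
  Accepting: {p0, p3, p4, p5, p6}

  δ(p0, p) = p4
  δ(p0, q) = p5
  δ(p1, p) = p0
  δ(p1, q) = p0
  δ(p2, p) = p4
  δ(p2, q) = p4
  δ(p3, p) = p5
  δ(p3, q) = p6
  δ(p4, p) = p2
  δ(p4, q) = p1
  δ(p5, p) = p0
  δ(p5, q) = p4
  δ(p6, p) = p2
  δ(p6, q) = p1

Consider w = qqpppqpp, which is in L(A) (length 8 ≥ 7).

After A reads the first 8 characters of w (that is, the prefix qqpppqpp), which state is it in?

p4

State sequence: p0 -q-> p5 -q-> p4 -p-> p2 -p-> p4 -p-> p2 -q-> p4 -p-> p2 -p-> p4

After reading 8 characters, A is in state p4.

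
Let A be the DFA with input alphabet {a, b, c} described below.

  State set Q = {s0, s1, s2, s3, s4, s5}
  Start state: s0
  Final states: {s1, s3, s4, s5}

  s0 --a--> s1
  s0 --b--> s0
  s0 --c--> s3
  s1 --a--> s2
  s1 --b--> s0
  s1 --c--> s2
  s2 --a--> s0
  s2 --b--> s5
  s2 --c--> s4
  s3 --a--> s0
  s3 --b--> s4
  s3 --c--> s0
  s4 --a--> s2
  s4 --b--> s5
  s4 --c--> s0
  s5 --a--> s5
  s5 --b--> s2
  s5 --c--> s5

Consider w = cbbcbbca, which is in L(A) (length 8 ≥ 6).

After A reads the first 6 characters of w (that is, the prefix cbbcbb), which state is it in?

s5

Run of A on the first 6 characters of w = c b b c b b:
  step 0: s0  (start)
  step 1: s3  (read c: s0→s3)
  step 2: s4  (read b: s3→s4)
  step 3: s5  (read b: s4→s5)
  step 4: s5  (read c: s5→s5)
  step 5: s2  (read b: s5→s2)
  step 6: s5  (read b: s2→s5)

After reading 6 characters, A is in state s5.
(This kind of state-tracing is the core of the pumping-lemma construction: with 6 states, pigeonhole forces a repeat within the first 6 steps.)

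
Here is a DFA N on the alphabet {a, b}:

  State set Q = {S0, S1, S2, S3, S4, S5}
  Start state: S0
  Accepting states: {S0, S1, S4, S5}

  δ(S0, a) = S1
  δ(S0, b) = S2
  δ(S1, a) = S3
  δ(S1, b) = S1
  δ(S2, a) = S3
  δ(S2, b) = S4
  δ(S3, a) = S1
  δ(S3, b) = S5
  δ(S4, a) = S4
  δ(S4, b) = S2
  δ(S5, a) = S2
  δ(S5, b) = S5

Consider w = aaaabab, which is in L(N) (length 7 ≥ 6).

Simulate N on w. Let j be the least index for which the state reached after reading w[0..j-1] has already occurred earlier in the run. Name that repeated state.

S1

State sequence: S0 -a-> S1 -a-> S3 -a-> S1 -a-> S3 -b-> S5 -a-> S2 -b-> S4
First repeat at step 3: S1 was already visited.

The earliest repeat is at step j = 3: N is in S1, which it already visited at step i = 1.
Pumping length from the standard proof: p = 6 (the number of states). The repeated state found above gives |xy| = j ≤ 6 and |y| = j − i ≥ 1.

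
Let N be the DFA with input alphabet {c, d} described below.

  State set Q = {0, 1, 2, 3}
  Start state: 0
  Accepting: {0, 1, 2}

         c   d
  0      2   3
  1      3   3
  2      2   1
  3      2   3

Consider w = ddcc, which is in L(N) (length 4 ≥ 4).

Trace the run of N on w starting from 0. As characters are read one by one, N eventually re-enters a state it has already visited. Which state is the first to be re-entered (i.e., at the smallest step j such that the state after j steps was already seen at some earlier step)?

Run of N on w = d d c c:
  step 0: 0  (start)
  step 1: 3  (read d: 0→3)
  step 2: 3  (read d: 3→3)   ← first repeat (3 seen earlier)
  step 3: 2  (read c: 3→2)
  step 4: 2  (read c: 2→2)

The earliest repeat is at step j = 2: N is in 3, which it already visited at step i = 1.
With |Q| = 4, pigeonhole forces a state repeat no later than step 4; the substring read between the first and second visits to that state can be pumped.

3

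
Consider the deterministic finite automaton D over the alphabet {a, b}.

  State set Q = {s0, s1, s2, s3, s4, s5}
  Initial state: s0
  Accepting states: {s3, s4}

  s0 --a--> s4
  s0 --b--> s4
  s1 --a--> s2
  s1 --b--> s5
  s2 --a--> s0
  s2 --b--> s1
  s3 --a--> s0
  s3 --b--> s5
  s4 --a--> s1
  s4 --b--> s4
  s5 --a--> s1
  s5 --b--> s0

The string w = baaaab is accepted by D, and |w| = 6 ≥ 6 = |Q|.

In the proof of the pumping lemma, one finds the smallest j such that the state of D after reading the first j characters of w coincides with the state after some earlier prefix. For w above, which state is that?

Run of D on w = b a a a a b:
  step 0: s0  (start)
  step 1: s4  (read b: s0→s4)
  step 2: s1  (read a: s4→s1)
  step 3: s2  (read a: s1→s2)
  step 4: s0  (read a: s2→s0)   ← first repeat (s0 seen earlier)
  step 5: s4  (read a: s0→s4)
  step 6: s4  (read b: s4→s4)

The earliest repeat is at step j = 4: D is in s0, which it already visited at step i = 0.
Since D has 6 states, any run of length ≥ 6 visits 6+1 states, so by pigeonhole some state repeats within the first 6 steps — that repeat gives the pumpable loop.

s0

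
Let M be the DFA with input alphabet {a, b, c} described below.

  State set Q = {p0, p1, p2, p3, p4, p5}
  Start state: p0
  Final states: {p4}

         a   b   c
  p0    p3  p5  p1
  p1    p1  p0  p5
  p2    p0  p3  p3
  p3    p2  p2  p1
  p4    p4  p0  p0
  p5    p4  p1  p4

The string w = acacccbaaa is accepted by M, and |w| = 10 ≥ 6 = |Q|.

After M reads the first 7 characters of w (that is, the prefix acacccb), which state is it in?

p5

Run of M on the first 7 characters of w = a c a c c c b:
  step 0: p0  (start)
  step 1: p3  (read a: p0→p3)
  step 2: p1  (read c: p3→p1)
  step 3: p1  (read a: p1→p1)
  step 4: p5  (read c: p1→p5)
  step 5: p4  (read c: p5→p4)
  step 6: p0  (read c: p4→p0)
  step 7: p5  (read b: p0→p5)

After reading 7 characters, M is in state p5.
(This kind of state-tracing is the core of the pumping-lemma construction: with 6 states, pigeonhole forces a repeat within the first 6 steps.)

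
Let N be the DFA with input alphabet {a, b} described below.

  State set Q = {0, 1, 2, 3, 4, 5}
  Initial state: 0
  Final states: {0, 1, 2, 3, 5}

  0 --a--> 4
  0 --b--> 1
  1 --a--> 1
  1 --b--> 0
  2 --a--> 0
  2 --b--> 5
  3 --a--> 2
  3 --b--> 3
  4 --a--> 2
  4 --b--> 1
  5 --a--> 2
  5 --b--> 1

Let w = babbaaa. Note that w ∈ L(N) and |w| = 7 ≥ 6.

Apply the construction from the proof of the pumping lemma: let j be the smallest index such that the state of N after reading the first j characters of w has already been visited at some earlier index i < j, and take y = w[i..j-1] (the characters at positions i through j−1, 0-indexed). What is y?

a

State sequence: 0 -b-> 1 -a-> 1 -b-> 0 -b-> 1 -a-> 1 -a-> 1 -a-> 1
First repeat at step 2: 1 was already visited.

So i = 1, j = 2, giving x = w[0:1] = b, y = w[1:2] = a, z = w[2:7] = bbaaa.
Check: |xy| = 2 ≤ 6 and |y| = 1 ≥ 1. Reading y takes N from 1 back to 1, so every xyⁱz is accepted.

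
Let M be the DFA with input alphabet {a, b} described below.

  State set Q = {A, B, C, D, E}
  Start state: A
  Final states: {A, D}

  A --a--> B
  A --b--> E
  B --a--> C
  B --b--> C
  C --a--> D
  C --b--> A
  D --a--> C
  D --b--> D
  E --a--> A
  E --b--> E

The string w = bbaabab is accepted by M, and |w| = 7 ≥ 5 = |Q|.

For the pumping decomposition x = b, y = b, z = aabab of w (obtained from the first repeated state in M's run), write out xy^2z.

xy^2z = b·b·b·aabab = bbbaabab.
Reading y = b takes M from E back to E, so after x·y·y the machine is still in E, and z then leads to the accepting state D. Hence bbbaabab ∈ L(M).

bbbaabab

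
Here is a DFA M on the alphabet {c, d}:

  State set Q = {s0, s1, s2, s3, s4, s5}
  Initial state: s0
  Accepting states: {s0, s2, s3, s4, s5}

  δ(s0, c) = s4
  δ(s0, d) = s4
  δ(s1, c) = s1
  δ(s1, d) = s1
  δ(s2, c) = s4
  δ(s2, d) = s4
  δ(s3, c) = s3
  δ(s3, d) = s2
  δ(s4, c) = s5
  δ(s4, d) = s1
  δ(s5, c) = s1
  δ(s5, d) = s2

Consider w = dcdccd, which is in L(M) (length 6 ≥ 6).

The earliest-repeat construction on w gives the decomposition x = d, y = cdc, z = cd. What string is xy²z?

dcdccdccd

xy^2z = d·cdc·cdc·cd = dcdccdccd.
Reading y = cdc takes M from s4 back to s4, so after x·y·y the machine is still in s4, and z then leads to the accepting state s2. Hence dcdccdccd ∈ L(M).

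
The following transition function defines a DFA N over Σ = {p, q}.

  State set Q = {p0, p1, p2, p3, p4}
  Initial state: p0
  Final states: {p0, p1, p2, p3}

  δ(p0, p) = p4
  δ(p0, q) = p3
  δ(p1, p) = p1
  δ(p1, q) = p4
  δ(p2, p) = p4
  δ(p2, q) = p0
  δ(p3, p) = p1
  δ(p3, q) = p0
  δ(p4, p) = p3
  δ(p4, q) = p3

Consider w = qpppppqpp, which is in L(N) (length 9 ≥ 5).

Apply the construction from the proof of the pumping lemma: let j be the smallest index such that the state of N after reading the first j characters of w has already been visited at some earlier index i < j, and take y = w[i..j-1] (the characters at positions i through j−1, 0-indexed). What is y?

State sequence: p0 -q-> p3 -p-> p1 -p-> p1 -p-> p1 -p-> p1 -p-> p1 -q-> p4 -p-> p3 -p-> p1
First repeat at step 3: p1 was already visited.

So i = 2, j = 3, giving x = w[0:2] = qp, y = w[2:3] = p, z = w[3:9] = pppqpp.
Check: |xy| = 3 ≤ 5 and |y| = 1 ≥ 1. Reading y takes N from p1 back to p1, so every xyⁱz is accepted.
The DFA has 5 states, so the proof of the pumping lemma guarantees a repeated state among the first 5+1 visited; the segment between the two visits is the pumpable y.

p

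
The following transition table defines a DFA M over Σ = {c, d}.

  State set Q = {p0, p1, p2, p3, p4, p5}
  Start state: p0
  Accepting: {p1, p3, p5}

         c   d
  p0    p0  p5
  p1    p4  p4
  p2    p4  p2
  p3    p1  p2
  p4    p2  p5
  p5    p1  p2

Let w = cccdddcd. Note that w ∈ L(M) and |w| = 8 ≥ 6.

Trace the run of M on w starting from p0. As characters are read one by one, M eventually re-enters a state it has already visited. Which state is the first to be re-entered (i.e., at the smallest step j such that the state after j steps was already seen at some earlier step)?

Run of M on w = c c c d d d c d:
  step 0: p0  (start)
  step 1: p0  (read c: p0→p0)   ← first repeat (p0 seen earlier)
  step 2: p0  (read c: p0→p0)
  step 3: p0  (read c: p0→p0)
  step 4: p5  (read d: p0→p5)
  step 5: p2  (read d: p5→p2)
  step 6: p2  (read d: p2→p2)
  step 7: p4  (read c: p2→p4)
  step 8: p5  (read d: p4→p5)

The earliest repeat is at step j = 1: M is in p0, which it already visited at step i = 0.
With |Q| = 6, pigeonhole forces a state repeat no later than step 6; the substring read between the first and second visits to that state can be pumped.

p0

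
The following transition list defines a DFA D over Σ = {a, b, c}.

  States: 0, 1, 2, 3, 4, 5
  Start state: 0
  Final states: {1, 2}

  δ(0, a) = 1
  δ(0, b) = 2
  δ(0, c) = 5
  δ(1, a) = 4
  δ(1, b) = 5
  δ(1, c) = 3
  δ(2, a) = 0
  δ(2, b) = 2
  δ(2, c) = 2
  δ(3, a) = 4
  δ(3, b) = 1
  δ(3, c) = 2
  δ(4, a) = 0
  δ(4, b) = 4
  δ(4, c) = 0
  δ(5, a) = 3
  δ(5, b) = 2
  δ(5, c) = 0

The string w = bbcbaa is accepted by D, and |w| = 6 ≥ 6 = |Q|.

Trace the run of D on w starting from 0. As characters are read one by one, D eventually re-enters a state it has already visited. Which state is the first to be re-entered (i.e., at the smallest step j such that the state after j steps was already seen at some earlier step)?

2

State sequence: 0 -b-> 2 -b-> 2 -c-> 2 -b-> 2 -a-> 0 -a-> 1
First repeat at step 2: 2 was already visited.

The earliest repeat is at step j = 2: D is in 2, which it already visited at step i = 1.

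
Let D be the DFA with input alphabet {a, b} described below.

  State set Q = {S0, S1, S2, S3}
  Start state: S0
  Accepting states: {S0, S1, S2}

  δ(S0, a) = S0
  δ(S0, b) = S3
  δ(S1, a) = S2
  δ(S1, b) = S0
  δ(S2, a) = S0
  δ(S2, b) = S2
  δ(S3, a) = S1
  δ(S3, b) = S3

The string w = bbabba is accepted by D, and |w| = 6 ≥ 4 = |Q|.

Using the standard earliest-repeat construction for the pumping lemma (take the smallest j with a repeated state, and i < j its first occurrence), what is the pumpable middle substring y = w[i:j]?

Run of D on w = b b a b b a:
  step 0: S0  (start)
  step 1: S3  (read b: S0→S3)
  step 2: S3  (read b: S3→S3)   ← first repeat (S3 seen earlier)
  step 3: S1  (read a: S3→S1)
  step 4: S0  (read b: S1→S0)
  step 5: S3  (read b: S0→S3)
  step 6: S1  (read a: S3→S1)

So i = 1, j = 2, giving x = w[0:1] = b, y = w[1:2] = b, z = w[2:6] = abba.
Check: |xy| = 2 ≤ 4 and |y| = 1 ≥ 1. Reading y takes D from S3 back to S3, so every xyⁱz is accepted.

b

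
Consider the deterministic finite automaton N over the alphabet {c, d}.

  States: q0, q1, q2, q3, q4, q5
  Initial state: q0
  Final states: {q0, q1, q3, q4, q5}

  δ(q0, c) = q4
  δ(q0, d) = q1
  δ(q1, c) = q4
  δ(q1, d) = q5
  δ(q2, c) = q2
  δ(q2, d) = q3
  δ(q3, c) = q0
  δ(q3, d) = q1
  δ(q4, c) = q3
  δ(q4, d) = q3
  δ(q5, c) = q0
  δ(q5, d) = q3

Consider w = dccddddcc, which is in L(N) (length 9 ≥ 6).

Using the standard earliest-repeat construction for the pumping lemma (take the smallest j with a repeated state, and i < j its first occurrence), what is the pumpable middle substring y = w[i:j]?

State sequence: q0 -d-> q1 -c-> q4 -c-> q3 -d-> q1 -d-> q5 -d-> q3 -d-> q1 -c-> q4 -c-> q3
First repeat at step 4: q1 was already visited.

So i = 1, j = 4, giving x = w[0:1] = d, y = w[1:4] = ccd, z = w[4:9] = dddcc.
Check: |xy| = 4 ≤ 6 and |y| = 3 ≥ 1. Reading y takes N from q1 back to q1, so every xyⁱz is accepted.
With |Q| = 6, pigeonhole forces a state repeat no later than step 6; the substring read between the first and second visits to that state can be pumped.

ccd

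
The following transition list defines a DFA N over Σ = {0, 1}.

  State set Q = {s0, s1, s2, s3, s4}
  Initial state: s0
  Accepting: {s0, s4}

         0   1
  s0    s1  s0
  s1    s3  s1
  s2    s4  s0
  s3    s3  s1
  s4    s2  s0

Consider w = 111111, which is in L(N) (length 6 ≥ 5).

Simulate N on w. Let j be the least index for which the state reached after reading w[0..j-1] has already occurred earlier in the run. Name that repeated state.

s0

State sequence: s0 -1-> s0 -1-> s0 -1-> s0 -1-> s0 -1-> s0 -1-> s0
First repeat at step 1: s0 was already visited.

The earliest repeat is at step j = 1: N is in s0, which it already visited at step i = 0.
Pumping length from the standard proof: p = 5 (the number of states). The repeated state found above gives |xy| = j ≤ 5 and |y| = j − i ≥ 1.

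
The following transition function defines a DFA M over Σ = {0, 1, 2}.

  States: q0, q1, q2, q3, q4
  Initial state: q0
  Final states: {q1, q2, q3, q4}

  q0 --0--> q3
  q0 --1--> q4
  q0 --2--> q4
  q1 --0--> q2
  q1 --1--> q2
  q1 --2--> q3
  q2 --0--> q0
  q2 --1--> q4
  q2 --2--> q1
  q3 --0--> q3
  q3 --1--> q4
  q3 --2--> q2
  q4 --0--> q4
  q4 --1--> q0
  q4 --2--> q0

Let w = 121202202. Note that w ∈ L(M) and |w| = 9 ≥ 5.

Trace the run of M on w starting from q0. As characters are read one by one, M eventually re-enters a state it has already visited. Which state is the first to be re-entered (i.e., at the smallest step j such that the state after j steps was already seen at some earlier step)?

State sequence: q0 -1-> q4 -2-> q0 -1-> q4 -2-> q0 -0-> q3 -2-> q2 -2-> q1 -0-> q2 -2-> q1
First repeat at step 2: q0 was already visited.

The earliest repeat is at step j = 2: M is in q0, which it already visited at step i = 0.
Pumping length from the standard proof: p = 5 (the number of states). The repeated state found above gives |xy| = j ≤ 5 and |y| = j − i ≥ 1.

q0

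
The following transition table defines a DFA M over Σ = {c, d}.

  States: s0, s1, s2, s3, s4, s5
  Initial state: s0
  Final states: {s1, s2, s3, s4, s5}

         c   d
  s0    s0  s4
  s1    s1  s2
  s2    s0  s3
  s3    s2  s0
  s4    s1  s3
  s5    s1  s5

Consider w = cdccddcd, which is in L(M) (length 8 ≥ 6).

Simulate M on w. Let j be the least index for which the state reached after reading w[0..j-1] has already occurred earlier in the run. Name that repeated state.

s0

State sequence: s0 -c-> s0 -d-> s4 -c-> s1 -c-> s1 -d-> s2 -d-> s3 -c-> s2 -d-> s3
First repeat at step 1: s0 was already visited.

The earliest repeat is at step j = 1: M is in s0, which it already visited at step i = 0.
The DFA has 6 states, so the proof of the pumping lemma guarantees a repeated state among the first 6+1 visited; the segment between the two visits is the pumpable y.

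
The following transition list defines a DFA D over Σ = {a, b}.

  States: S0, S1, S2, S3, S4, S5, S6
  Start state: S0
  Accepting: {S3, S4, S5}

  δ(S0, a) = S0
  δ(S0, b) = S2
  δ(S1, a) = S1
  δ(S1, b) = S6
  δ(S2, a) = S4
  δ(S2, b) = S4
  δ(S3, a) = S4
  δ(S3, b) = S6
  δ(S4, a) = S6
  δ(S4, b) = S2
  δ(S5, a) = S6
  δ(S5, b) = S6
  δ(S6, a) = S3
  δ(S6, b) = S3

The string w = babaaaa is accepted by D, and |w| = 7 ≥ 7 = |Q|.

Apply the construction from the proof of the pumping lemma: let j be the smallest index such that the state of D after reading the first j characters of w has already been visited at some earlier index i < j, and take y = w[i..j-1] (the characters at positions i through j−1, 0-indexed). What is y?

State sequence: S0 -b-> S2 -a-> S4 -b-> S2 -a-> S4 -a-> S6 -a-> S3 -a-> S4
First repeat at step 3: S2 was already visited.

So i = 1, j = 3, giving x = w[0:1] = b, y = w[1:3] = ab, z = w[3:7] = aaaa.
Check: |xy| = 3 ≤ 7 and |y| = 2 ≥ 1. Reading y takes D from S2 back to S2, so every xyⁱz is accepted.
With |Q| = 7, pigeonhole forces a state repeat no later than step 7; the substring read between the first and second visits to that state can be pumped.

ab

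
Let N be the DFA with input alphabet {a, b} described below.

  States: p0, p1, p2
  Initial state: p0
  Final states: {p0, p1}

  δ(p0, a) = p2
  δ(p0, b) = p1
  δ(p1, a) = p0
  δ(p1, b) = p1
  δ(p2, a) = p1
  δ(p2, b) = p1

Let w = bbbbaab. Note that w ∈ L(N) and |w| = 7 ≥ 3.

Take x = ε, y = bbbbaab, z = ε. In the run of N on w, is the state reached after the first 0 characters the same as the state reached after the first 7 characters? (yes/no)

State sequence: p0 -b-> p1 -b-> p1 -b-> p1 -b-> p1 -a-> p0 -a-> p2 -b-> p1

After x (step 0): p0. After xy (step 7): p1.
They differ (p0 ≠ p1), so y is not a cycle from the state after x; this split is not the one the pumping-lemma construction produces, and pumping y need not keep the string in L(N).

no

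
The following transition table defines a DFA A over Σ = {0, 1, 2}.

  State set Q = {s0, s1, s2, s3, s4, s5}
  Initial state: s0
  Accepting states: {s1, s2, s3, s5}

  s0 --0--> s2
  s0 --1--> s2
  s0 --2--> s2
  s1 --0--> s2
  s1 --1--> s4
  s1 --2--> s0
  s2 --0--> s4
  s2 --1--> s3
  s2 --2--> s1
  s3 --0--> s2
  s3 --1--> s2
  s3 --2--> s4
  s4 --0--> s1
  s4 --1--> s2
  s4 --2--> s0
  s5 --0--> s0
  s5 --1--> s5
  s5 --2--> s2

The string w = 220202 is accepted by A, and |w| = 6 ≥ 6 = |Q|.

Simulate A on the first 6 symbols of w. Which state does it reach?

s1

State sequence: s0 -2-> s2 -2-> s1 -0-> s2 -2-> s1 -0-> s2 -2-> s1

After reading 6 characters, A is in state s1.
(This kind of state-tracing is the core of the pumping-lemma construction: with 6 states, pigeonhole forces a repeat within the first 6 steps.)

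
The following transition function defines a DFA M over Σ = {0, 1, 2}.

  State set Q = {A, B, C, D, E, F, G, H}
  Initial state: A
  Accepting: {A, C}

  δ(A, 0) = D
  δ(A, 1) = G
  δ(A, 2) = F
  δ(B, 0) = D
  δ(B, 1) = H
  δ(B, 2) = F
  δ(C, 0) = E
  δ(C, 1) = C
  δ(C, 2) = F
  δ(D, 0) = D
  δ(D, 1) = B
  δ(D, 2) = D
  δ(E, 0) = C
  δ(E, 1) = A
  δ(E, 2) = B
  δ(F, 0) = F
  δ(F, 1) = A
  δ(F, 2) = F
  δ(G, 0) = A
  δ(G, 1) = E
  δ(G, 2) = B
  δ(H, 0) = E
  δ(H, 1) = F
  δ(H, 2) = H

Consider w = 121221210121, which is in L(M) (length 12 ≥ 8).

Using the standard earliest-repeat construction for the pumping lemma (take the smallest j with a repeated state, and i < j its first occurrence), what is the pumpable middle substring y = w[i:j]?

Run of M on w = 1 2 1 2 2 1 2 1 0 1 2 1:
  step 0: A  (start)
  step 1: G  (read 1: A→G)
  step 2: B  (read 2: G→B)
  step 3: H  (read 1: B→H)
  step 4: H  (read 2: H→H)   ← first repeat (H seen earlier)
  step 5: H  (read 2: H→H)
  step 6: F  (read 1: H→F)
  step 7: F  (read 2: F→F)
  step 8: A  (read 1: F→A)
  step 9: D  (read 0: A→D)
  step 10: B  (read 1: D→B)
  step 11: F  (read 2: B→F)
  step 12: A  (read 1: F→A)

So i = 3, j = 4, giving x = w[0:3] = 121, y = w[3:4] = 2, z = w[4:12] = 21210121.
Check: |xy| = 4 ≤ 8 and |y| = 1 ≥ 1. Reading y takes M from H back to H, so every xyⁱz is accepted.

2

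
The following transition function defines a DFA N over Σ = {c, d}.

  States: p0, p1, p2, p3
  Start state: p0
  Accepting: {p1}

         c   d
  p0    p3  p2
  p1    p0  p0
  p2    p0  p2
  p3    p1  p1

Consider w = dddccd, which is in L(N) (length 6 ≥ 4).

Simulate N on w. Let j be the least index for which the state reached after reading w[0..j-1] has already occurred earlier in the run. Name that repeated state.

p2

Run of N on w = d d d c c d:
  step 0: p0  (start)
  step 1: p2  (read d: p0→p2)
  step 2: p2  (read d: p2→p2)   ← first repeat (p2 seen earlier)
  step 3: p2  (read d: p2→p2)
  step 4: p0  (read c: p2→p0)
  step 5: p3  (read c: p0→p3)
  step 6: p1  (read d: p3→p1)

The earliest repeat is at step j = 2: N is in p2, which it already visited at step i = 1.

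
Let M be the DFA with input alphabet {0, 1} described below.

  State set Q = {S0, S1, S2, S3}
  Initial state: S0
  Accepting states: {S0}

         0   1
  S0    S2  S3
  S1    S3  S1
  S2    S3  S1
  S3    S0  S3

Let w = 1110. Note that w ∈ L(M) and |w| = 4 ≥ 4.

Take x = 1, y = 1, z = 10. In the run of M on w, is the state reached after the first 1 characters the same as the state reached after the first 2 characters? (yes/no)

yes

Run of M on the first 2 characters of w = 1 1:
  step 0: S0  (start)
  step 1: S3  (read 1: S0→S3)
  step 2: S3  (read 1: S3→S3)

After x (step 1): S3. After xy (step 2): S3.
They match, so y = 1 drives M around a cycle from S3 back to itself; pumping y any number of times keeps M in S3 before reading z, and xyⁱz ∈ L(M) for every i ≥ 0.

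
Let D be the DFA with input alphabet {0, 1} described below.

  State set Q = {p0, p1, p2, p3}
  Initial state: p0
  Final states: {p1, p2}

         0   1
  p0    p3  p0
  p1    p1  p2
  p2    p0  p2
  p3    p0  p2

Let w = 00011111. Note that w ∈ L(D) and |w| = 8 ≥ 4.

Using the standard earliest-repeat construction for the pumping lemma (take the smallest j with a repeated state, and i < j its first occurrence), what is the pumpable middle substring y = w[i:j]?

00

Run of D on w = 0 0 0 1 1 1 1 1:
  step 0: p0  (start)
  step 1: p3  (read 0: p0→p3)
  step 2: p0  (read 0: p3→p0)   ← first repeat (p0 seen earlier)
  step 3: p3  (read 0: p0→p3)
  step 4: p2  (read 1: p3→p2)
  step 5: p2  (read 1: p2→p2)
  step 6: p2  (read 1: p2→p2)
  step 7: p2  (read 1: p2→p2)
  step 8: p2  (read 1: p2→p2)

So i = 0, j = 2, giving x = w[0:0] = ε, y = w[0:2] = 00, z = w[2:8] = 011111.
Check: |xy| = 2 ≤ 4 and |y| = 2 ≥ 1. Reading y takes D from p0 back to p0, so every xyⁱz is accepted.
Pumping length from the standard proof: p = 4 (the number of states). The repeated state found above gives |xy| = j ≤ 4 and |y| = j − i ≥ 1.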